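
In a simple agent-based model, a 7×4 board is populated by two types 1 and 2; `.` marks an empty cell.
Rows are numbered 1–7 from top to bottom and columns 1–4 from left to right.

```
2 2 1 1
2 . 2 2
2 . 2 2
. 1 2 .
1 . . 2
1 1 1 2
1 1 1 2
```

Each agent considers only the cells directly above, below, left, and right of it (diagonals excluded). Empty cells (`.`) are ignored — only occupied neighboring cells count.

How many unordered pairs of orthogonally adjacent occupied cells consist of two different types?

6

Scan each occupied cell's neighbors to the right and below so each pair is counted once.
Row 1: 2(1,1)–2(1,2)= 2(1,1)–2(2,1)= 2(1,2)–1(1,3)≠ 1(1,3)–1(1,4)= 1(1,3)–2(2,3)≠ 1(1,4)–2(2,4)≠  → 3/6 unlike.
Row 2: 2(2,1)–2(3,1)= 2(2,3)–2(2,4)= 2(2,3)–2(3,3)= 2(2,4)–2(3,4)=  → 0/4 unlike.
Row 3: 2(3,3)–2(3,4)= 2(3,3)–2(4,3)=  → 0/2 unlike.
Row 4: 1(4,2)–2(4,3)≠  → 1/1 unlike.
Row 5: 1(5,1)–1(6,1)= 2(5,4)–2(6,4)=  → 0/2 unlike.
Row 6: 1(6,1)–1(6,2)= 1(6,1)–1(7,1)= 1(6,2)–1(6,3)= 1(6,2)–1(7,2)= 1(6,3)–2(6,4)≠ 1(6,3)–1(7,3)= 2(6,4)–2(7,4)=  → 1/7 unlike.
Row 7: 1(7,1)–1(7,2)= 1(7,2)–1(7,3)= 1(7,3)–2(7,4)≠  → 1/3 unlike.
Total adjacent occupied pairs: 25; unlike-type pairs: 6.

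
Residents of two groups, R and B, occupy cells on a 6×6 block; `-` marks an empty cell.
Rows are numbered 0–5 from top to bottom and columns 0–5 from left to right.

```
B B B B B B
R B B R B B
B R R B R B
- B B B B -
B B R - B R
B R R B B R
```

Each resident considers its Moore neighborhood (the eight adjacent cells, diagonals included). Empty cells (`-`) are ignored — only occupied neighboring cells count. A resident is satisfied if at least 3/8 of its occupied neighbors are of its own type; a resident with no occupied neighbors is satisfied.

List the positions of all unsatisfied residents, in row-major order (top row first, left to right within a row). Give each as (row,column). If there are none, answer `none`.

(0,0)B 2/3 ✓
(0,1)B 4/5 ✓
(0,2)B 4/5 ✓
(0,3)B 4/5 ✓
(0,4)B 4/5 ✓
(0,5)B 3/3 ✓
(1,0)R 1/5 ✗
(1,1)B 5/8 ✓
(1,2)B 5/8 ✓
(1,3)R 2/8 ✗
(1,4)B 6/8 ✓
(1,5)B 4/5 ✓
(2,0)B 2/4 ✓
(2,1)R 2/7 ✗
(2,2)R 2/8 ✗
(2,3)B 5/8 ✓
(2,4)R 1/7 ✗
(2,5)B 3/4 ✓
(3,1)B 4/7 ✓
(3,2)B 4/7 ✓
(3,3)B 4/7 ✓
(3,4)B 4/6 ✓
(4,0)B 3/4 ✓
(4,1)B 4/7 ✓
(4,2)R 2/7 ✗
(4,4)B 4/6 ✓
(4,5)R 1/4 ✗
(5,0)B 2/3 ✓
(5,1)R 2/5 ✓
(5,2)R 2/4 ✓
(5,3)B 2/4 ✓
(5,4)B 2/4 ✓
(5,5)R 1/3 ✗

(1,0), (1,3), (2,1), (2,2), (2,4), (4,2), (4,5), (5,5)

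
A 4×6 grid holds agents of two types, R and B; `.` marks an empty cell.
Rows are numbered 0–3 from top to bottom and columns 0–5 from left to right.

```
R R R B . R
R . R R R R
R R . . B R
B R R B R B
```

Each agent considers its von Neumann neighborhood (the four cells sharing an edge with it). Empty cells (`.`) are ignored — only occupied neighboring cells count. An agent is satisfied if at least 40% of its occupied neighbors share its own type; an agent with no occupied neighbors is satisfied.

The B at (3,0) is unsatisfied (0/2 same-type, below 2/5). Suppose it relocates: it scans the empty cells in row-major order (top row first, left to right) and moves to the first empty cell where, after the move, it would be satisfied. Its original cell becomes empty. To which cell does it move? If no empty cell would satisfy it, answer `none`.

(2,3)

Vacating (3,0). Empty cells in order:
  (0,4): 1/3 same-type → still unsatisfied.
  (1,1): 0/4 same-type → still unsatisfied.
  (2,2): 0/3 same-type → still unsatisfied.
  (2,3): 2/3 same-type → satisfied — stop here.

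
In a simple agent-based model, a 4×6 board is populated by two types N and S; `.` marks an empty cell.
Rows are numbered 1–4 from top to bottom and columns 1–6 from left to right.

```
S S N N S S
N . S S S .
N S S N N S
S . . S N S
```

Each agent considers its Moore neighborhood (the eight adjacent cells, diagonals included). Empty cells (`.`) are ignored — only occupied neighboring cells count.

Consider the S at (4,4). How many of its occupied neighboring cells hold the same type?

1

Occupied neighbors of (4,4): (3,3)=S, (3,4)=N, (3,5)=N, (4,5)=N.
Same type (S): 1 of 4.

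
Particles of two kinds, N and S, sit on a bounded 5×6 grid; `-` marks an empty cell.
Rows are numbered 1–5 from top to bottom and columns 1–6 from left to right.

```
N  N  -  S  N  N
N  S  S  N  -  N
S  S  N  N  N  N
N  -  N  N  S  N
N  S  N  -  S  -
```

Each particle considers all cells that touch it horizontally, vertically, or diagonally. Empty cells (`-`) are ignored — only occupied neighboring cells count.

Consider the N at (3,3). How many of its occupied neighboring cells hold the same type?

Occupied neighbors of (3,3): (2,2)=S, (2,3)=S, (2,4)=N, (3,2)=S, (3,4)=N, (4,3)=N, (4,4)=N.
Same type (N): 4 of 7.

4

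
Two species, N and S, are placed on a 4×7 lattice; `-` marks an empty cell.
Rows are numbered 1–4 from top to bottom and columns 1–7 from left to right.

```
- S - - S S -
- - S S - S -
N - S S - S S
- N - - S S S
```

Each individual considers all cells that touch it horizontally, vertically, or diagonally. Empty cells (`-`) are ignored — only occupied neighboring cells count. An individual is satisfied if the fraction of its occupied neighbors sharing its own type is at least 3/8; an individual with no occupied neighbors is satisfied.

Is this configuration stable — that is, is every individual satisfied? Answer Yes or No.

Row 1: (1,2)S 1/1 ✓ · (1,5)S 3/3 ✓ · (1,6)S 2/2 ✓
Row 2: (2,3)S 4/4 ✓ · (2,4)S 4/4 ✓ · (2,6)S 4/4 ✓
Row 3: (3,1)N 1/1 ✓ · (3,3)S 3/4 ✓ · (3,4)S 4/4 ✓ · (3,6)S 5/5 ✓ · (3,7)S 4/4 ✓
Row 4: (4,2)N 1/2 ✓ · (4,5)S 3/3 ✓ · (4,6)S 4/4 ✓ · (4,7)S 3/3 ✓
All meet the threshold, so the configuration is stable.

Yes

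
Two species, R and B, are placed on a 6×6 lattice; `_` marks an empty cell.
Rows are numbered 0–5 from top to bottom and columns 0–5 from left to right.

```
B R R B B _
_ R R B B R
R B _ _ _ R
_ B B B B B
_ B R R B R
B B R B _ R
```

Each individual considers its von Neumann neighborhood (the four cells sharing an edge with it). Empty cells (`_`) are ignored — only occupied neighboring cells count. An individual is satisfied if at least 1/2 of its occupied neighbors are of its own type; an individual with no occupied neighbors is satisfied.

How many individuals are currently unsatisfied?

9

(0,0)B 0/1 not
(0,1)R 2/3 satisfied
(0,2)R 2/3 satisfied
(0,3)B 2/3 satisfied
(0,4)B 2/2 satisfied
(1,1)R 2/3 satisfied
(1,2)R 2/3 satisfied
(1,3)B 2/3 satisfied
(1,4)B 2/3 satisfied
(1,5)R 1/2 satisfied
(2,0)R 0/1 not
(2,1)B 1/3 not
(2,5)R 1/2 satisfied
(3,1)B 3/3 satisfied
(3,2)B 2/3 satisfied
(3,3)B 2/3 satisfied
(3,4)B 3/3 satisfied
(3,5)B 1/3 not
(4,1)B 2/3 satisfied
(4,2)R 2/4 satisfied
(4,3)R 1/4 not
(4,4)B 1/3 not
(4,5)R 1/3 not
(5,0)B 1/1 satisfied
(5,1)B 2/3 satisfied
(5,2)R 1/3 not
(5,3)B 0/2 not
(5,5)R 1/1 satisfied
Unsatisfied: (0,0), (2,0), (2,1), (3,5), (4,3), (4,4), (4,5), (5,2), (5,3) — 9 in total.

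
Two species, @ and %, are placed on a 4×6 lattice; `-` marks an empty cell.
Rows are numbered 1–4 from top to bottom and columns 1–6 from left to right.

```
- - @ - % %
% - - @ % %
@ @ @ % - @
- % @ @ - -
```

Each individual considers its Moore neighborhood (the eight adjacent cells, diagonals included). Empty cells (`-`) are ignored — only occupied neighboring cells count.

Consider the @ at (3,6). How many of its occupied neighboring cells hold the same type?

0

Occupied neighbors of (3,6): (2,5)=%, (2,6)=%.
Same type (@): 0 of 2.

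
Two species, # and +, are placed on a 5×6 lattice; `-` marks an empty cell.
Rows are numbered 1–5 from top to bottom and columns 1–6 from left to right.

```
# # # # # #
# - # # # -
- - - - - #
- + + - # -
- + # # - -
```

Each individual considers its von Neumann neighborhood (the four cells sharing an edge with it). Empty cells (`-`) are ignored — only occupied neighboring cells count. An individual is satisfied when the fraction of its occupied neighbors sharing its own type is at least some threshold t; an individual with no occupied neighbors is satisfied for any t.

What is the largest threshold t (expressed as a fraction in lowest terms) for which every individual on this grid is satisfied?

1/3

Row 1: (1,1)# 2/2 · (1,2)# 2/2 · (1,3)# 3/3 · (1,4)# 3/3 · (1,5)# 3/3 · (1,6)# 1/1
Row 2: (2,1)# 1/1 · (2,3)# 2/2 · (2,4)# 3/3 · (2,5)# 2/2
Row 3: (3,6)# — no occupied neighbors
Row 4: (4,2)+ 2/2 · (4,3)+ 1/2 · (4,5)# — no occupied neighbors
Row 5: (5,2)+ 1/2 · (5,3)# 1/3 · (5,4)# 1/1
The smallest same-type fraction is 1/3 at (5,3), which reduces to 1/3. Any threshold above that leaves this individual unsatisfied.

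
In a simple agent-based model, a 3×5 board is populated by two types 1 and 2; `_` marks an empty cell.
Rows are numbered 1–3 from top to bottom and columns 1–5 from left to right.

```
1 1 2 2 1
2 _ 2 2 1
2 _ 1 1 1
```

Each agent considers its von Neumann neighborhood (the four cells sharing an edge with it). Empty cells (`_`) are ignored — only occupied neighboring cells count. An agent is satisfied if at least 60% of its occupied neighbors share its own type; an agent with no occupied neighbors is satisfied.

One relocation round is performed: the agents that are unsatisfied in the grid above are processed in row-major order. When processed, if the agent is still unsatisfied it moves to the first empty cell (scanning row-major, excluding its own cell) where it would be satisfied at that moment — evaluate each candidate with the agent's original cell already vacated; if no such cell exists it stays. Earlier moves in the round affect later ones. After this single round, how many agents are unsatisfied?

Initially unsatisfied (in order): (1,1), (1,2), (1,5), (2,1), (2,4), (3,3).
  (1,1): no empty cell satisfies it; stays.
  (1,2): no empty cell satisfies it; stays.
  (1,5): no empty cell satisfies it; stays.
  (2,1): no empty cell satisfies it; stays.
  (2,4) → (2,2).
  (3,3): no empty cell satisfies it; stays.
Resulting grid:
1 1 2 2 1
2 2 2 _ 1
2 _ 1 1 1
Unsatisfied now: (1,1), (1,2), (1,4), (1,5), (3,3).

5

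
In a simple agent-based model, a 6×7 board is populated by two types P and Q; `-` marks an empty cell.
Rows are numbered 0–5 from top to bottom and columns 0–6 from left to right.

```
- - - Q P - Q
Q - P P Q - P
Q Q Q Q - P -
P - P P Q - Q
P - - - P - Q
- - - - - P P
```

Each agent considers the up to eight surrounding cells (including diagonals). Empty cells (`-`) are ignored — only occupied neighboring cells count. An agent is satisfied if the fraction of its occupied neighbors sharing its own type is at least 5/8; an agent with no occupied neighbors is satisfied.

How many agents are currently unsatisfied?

Row 0: (0,3)Q 1/4 not · (0,4)P 1/3 not · (0,6)Q 0/1 not
Row 1: (1,0)Q 2/2 satisfied · (1,2)P 1/5 not · (1,3)P 2/6 not · (1,4)Q 2/5 not · (1,6)P 1/2 not
Row 2: (2,0)Q 2/3 satisfied · (2,1)Q 3/6 not · (2,2)Q 2/6 not · (2,3)Q 3/7 not · (2,5)P 1/4 not
Row 3: (3,0)P 1/3 not · (3,2)P 1/4 not · (3,3)P 2/5 not · (3,4)Q 1/4 not · (3,6)Q 1/2 not
Row 4: (4,0)P 1/1 satisfied · (4,4)P 2/3 satisfied · (4,6)Q 1/3 not
Row 5: (5,5)P 2/3 satisfied · (5,6)P 1/2 not
Unsatisfied: (0,3), (0,4), (0,6), (1,2), (1,3), (1,4), (1,6), (2,1), (2,2), (2,3), (2,5), (3,0), (3,2), (3,3), (3,4), (3,6), (4,6), (5,6) — 18 in total.

18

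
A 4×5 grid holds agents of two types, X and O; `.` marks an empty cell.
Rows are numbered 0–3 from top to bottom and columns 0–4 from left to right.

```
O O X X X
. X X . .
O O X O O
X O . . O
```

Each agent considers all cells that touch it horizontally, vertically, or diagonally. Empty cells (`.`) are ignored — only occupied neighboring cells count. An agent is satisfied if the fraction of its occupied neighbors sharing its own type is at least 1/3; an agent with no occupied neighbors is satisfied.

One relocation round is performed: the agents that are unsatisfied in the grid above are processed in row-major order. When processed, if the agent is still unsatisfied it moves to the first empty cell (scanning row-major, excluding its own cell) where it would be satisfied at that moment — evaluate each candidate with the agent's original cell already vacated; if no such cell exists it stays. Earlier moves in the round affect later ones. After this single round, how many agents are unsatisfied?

Initially unsatisfied (in order): (0,1), (3,0).
  (0,1) → (1,0).
  (3,0) → (0,1).
Resulting grid:
O X X X X
O X X . .
O O X O O
. O . . O
All satisfied now.

0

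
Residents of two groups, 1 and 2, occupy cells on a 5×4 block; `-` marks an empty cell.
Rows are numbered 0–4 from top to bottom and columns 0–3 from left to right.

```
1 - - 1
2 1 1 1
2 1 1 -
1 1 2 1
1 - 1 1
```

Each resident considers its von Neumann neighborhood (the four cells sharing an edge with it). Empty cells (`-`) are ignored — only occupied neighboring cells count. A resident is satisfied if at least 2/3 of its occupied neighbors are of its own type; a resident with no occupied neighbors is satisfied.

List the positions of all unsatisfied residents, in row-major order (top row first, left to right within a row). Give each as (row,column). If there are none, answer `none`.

Row 0: (0,0)1 0/1 not · (0,3)1 1/1 satisfied
Row 1: (1,0)2 1/3 not · (1,1)1 2/3 satisfied · (1,2)1 3/3 satisfied · (1,3)1 2/2 satisfied
Row 2: (2,0)2 1/3 not · (2,1)1 3/4 satisfied · (2,2)1 2/3 satisfied
Row 3: (3,0)1 2/3 satisfied · (3,1)1 2/3 satisfied · (3,2)2 0/4 not · (3,3)1 1/2 not
Row 4: (4,0)1 1/1 satisfied · (4,2)1 1/2 not · (4,3)1 2/2 satisfied

(0,0), (1,0), (2,0), (3,2), (3,3), (4,2)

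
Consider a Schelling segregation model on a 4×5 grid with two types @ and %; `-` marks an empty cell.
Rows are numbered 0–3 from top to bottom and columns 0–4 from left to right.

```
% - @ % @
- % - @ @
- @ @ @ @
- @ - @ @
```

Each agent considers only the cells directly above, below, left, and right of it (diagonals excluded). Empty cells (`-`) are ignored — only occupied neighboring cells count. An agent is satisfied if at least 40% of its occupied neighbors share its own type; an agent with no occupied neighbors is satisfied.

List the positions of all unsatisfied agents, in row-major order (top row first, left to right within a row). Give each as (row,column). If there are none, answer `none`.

(0,0)% 0/0 satisfied
(0,2)@ 0/1 not
(0,3)% 0/3 not
(0,4)@ 1/2 satisfied
(1,1)% 0/1 not
(1,3)@ 2/3 satisfied
(1,4)@ 3/3 satisfied
(2,1)@ 2/3 satisfied
(2,2)@ 2/2 satisfied
(2,3)@ 4/4 satisfied
(2,4)@ 3/3 satisfied
(3,1)@ 1/1 satisfied
(3,3)@ 2/2 satisfied
(3,4)@ 2/2 satisfied

(0,2), (0,3), (1,1)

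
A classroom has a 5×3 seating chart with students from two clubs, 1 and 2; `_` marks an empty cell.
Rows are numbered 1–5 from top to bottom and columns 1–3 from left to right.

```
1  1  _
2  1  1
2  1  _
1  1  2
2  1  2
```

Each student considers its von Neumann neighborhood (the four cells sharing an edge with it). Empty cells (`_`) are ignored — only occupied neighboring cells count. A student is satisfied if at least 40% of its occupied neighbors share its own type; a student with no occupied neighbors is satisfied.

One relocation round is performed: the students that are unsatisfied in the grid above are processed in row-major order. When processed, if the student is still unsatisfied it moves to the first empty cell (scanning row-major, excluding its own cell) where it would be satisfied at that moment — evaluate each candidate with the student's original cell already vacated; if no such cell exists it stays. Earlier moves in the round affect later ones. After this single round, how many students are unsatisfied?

Initially unsatisfied (in order): (2,1), (3,1), (4,1), (5,1), (5,2).
  (2,1): no empty cell satisfies it; stays.
  (3,1): no empty cell satisfies it; stays.
  (4,1) → (1,3).
  (5,1) → (4,1).
  (5,2): now satisfied by earlier moves; stays.
Resulting grid:
1 1 1
2 1 1
2 1 _
2 1 2
_ 1 2
Unsatisfied now: (2,1).

1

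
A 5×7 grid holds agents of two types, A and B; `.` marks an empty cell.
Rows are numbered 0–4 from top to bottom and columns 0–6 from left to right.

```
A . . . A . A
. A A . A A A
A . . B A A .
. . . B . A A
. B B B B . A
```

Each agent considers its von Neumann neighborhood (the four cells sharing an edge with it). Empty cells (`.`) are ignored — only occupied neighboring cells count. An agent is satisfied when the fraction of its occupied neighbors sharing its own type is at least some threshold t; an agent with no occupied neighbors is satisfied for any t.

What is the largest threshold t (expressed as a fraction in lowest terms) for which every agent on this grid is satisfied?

(0,0)A — no occupied neighbors
(0,4)A 1/1
(0,6)A 1/1
(1,1)A 1/1
(1,2)A 1/1
(1,4)A 3/3
(1,5)A 3/3
(1,6)A 2/2
(2,0)A — no occupied neighbors
(2,3)B 1/2
(2,4)A 2/3
(2,5)A 3/3
(3,3)B 2/2
(3,5)A 2/2
(3,6)A 2/2
(4,1)B 1/1
(4,2)B 2/2
(4,3)B 3/3
(4,4)B 1/1
(4,6)A 1/1
The smallest same-type fraction is 1/2 at (2,3), which reduces to 1/2. Any threshold above that leaves this agent unsatisfied.

1/2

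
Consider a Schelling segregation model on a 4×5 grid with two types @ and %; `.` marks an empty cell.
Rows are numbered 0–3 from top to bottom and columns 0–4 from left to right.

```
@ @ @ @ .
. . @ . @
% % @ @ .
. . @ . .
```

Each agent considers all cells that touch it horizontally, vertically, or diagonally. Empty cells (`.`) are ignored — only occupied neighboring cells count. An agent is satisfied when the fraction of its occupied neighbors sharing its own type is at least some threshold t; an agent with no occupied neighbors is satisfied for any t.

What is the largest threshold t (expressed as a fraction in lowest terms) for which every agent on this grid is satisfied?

Row 0: (0,0)@ 1/1 · (0,1)@ 3/3 · (0,2)@ 3/3 · (0,3)@ 3/3
Row 1: (1,2)@ 5/6 · (1,4)@ 2/2
Row 2: (2,0)% 1/1 · (2,1)% 1/4 · (2,2)@ 3/4 · (2,3)@ 4/4
Row 3: (3,2)@ 2/3
The smallest same-type fraction is 1/4 at (2,1), which reduces to 1/4. Any threshold above that leaves this agent unsatisfied.

1/4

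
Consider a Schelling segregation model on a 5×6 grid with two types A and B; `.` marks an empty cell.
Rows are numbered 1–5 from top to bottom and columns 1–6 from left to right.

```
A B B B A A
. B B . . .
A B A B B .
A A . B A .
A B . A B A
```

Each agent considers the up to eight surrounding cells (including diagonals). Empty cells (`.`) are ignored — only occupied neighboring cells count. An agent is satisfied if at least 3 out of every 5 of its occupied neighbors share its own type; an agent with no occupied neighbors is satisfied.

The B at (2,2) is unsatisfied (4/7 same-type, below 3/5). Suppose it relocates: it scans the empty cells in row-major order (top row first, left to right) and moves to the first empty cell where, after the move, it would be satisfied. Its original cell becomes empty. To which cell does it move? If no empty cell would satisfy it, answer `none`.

Vacating (2,2). Empty cells in order:
  (2,1): 2/4 same-type → still unsatisfied.
  (2,4): 5/7 same-type → satisfied — stop here.

(2,4)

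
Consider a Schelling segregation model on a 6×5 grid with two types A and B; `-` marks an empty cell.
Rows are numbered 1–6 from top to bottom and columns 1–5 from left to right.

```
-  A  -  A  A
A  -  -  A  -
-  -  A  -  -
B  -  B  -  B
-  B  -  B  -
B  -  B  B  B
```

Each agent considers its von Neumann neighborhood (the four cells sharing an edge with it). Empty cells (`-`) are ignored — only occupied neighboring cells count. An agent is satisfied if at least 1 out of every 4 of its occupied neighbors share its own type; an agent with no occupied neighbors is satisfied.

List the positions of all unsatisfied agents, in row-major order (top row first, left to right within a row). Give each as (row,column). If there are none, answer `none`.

(1,2)A 0/0 ok
(1,4)A 2/2 ok
(1,5)A 1/1 ok
(2,1)A 0/0 ok
(2,4)A 1/1 ok
(3,3)A 0/1 unhappy
(4,1)B 0/0 ok
(4,3)B 0/1 unhappy
(4,5)B 0/0 ok
(5,2)B 0/0 ok
(5,4)B 1/1 ok
(6,1)B 0/0 ok
(6,3)B 1/1 ok
(6,4)B 3/3 ok
(6,5)B 1/1 ok

(3,3), (4,3)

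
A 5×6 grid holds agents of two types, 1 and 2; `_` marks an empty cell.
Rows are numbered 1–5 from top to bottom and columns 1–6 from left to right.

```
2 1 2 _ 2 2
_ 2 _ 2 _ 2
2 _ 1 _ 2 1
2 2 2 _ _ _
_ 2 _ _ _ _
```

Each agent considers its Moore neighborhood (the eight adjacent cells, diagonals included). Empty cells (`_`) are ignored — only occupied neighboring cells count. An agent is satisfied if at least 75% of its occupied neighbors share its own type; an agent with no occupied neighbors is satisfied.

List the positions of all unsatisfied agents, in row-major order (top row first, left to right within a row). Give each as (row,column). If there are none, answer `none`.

(1,1), (1,2), (1,3), (2,2), (3,3), (3,5), (3,6), (4,3)

(1,1)2 1/2 unhappy
(1,2)1 0/3 unhappy
(1,3)2 2/3 unhappy
(1,5)2 3/3 ok
(1,6)2 2/2 ok
(2,2)2 3/5 unhappy
(2,4)2 3/4 ok
(2,6)2 3/4 ok
(3,1)2 3/3 ok
(3,3)1 0/4 unhappy
(3,5)2 2/3 unhappy
(3,6)1 0/2 unhappy
(4,1)2 3/3 ok
(4,2)2 4/5 ok
(4,3)2 2/3 unhappy
(5,2)2 3/3 ok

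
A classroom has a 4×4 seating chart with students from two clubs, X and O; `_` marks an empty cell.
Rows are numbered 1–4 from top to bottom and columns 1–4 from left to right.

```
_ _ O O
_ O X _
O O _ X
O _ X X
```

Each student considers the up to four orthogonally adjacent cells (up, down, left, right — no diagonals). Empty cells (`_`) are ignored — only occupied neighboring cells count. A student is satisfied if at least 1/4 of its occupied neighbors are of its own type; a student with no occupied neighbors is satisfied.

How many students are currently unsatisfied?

(1,3)O 1/2 ok
(1,4)O 1/1 ok
(2,2)O 1/2 ok
(2,3)X 0/2 unhappy
(3,1)O 2/2 ok
(3,2)O 2/2 ok
(3,4)X 1/1 ok
(4,1)O 1/1 ok
(4,3)X 1/1 ok
(4,4)X 2/2 ok
Unsatisfied: (2,3) — 1 in total.

1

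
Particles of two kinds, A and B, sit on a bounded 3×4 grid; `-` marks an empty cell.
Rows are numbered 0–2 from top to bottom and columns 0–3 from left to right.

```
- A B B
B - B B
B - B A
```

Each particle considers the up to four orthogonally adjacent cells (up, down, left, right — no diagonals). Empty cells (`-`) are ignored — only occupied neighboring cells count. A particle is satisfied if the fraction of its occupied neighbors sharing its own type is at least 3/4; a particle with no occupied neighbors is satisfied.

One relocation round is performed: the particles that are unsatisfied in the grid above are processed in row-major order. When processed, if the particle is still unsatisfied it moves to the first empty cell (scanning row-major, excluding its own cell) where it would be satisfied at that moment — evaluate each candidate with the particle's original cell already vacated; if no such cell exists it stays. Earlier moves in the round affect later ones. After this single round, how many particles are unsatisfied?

3

Initially unsatisfied (in order): (0,1), (0,2), (1,3), (2,2), (2,3).
  (0,1): no empty cell satisfies it; stays.
  (0,2) → (2,1).
  (1,3) → (1,1).
  (2,2): no empty cell satisfies it; stays.
  (2,3): no empty cell satisfies it; stays.
Resulting grid:
- A - B
B B B -
B B B A
Unsatisfied now: (0,1), (2,2), (2,3).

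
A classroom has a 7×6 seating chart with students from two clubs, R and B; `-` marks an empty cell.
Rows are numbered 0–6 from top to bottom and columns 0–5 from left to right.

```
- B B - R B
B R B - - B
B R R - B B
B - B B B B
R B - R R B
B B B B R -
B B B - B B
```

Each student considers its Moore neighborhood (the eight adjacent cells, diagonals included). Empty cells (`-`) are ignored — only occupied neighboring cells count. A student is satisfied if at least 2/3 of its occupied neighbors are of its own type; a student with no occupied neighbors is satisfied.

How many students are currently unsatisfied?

(0,1)B 3/4 satisfied
(0,2)B 2/3 satisfied
(0,4)R 0/2 not
(0,5)B 1/2 not
(1,0)B 2/4 not
(1,1)R 2/7 not
(1,2)B 2/5 not
(1,5)B 3/4 satisfied
(2,0)B 2/4 not
(2,1)R 2/7 not
(2,2)R 2/5 not
(2,4)B 5/5 satisfied
(2,5)B 4/4 satisfied
(3,0)B 2/4 not
(3,2)B 2/5 not
(3,3)B 3/6 not
(3,4)B 5/7 satisfied
(3,5)B 4/5 satisfied
(4,0)R 0/4 not
(4,1)B 5/6 satisfied
(4,3)R 2/7 not
(4,4)R 2/7 not
(4,5)B 2/4 not
(5,0)B 4/5 satisfied
(5,1)B 6/7 satisfied
(5,2)B 5/6 satisfied
(5,3)B 3/6 not
(5,4)R 2/6 not
(6,0)B 3/3 satisfied
(6,1)B 5/5 satisfied
(6,2)B 4/4 satisfied
(6,4)B 2/3 satisfied
(6,5)B 1/2 not
Unsatisfied: (0,4), (0,5), (1,0), (1,1), (1,2), (2,0), (2,1), (2,2), (3,0), (3,2), (3,3), (4,0), (4,3), (4,4), (4,5), (5,3), (5,4), (6,5) — 18 in total.

18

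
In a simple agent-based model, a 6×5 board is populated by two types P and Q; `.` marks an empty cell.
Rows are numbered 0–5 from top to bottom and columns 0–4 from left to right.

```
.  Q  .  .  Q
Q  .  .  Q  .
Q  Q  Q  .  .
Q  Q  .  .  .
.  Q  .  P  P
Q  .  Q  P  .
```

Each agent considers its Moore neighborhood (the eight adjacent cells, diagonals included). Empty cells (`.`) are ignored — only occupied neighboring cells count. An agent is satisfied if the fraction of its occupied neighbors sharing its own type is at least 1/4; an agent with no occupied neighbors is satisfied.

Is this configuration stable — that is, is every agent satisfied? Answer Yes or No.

Yes

(0,1)Q 1/1 ok
(0,4)Q 1/1 ok
(1,0)Q 3/3 ok
(1,3)Q 2/2 ok
(2,0)Q 4/4 ok
(2,1)Q 5/5 ok
(2,2)Q 3/3 ok
(3,0)Q 4/4 ok
(3,1)Q 5/5 ok
(4,1)Q 4/4 ok
(4,3)P 2/3 ok
(4,4)P 2/2 ok
(5,0)Q 1/1 ok
(5,2)Q 1/3 ok
(5,3)P 2/3 ok
All meet the threshold, so the configuration is stable.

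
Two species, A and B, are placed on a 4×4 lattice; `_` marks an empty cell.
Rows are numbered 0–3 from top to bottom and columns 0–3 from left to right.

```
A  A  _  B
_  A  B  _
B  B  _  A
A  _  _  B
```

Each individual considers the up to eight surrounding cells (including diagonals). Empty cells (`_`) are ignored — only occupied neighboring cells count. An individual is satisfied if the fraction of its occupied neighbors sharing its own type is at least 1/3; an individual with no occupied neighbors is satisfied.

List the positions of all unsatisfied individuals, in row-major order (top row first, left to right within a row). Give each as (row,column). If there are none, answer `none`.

(0,0)A 2/2 satisfied
(0,1)A 2/3 satisfied
(0,3)B 1/1 satisfied
(1,1)A 2/5 satisfied
(1,2)B 2/5 satisfied
(2,0)B 1/3 satisfied
(2,1)B 2/4 satisfied
(2,3)A 0/2 not
(3,0)A 0/2 not
(3,3)B 0/1 not

(2,3), (3,0), (3,3)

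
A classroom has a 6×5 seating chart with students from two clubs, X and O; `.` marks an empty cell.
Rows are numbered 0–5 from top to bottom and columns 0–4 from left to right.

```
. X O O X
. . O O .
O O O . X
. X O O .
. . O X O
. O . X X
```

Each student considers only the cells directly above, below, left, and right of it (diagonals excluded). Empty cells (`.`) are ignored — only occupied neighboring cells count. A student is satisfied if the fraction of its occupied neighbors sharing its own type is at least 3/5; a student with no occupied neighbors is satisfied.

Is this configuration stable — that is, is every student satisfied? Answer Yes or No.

No

(0,1)X 0/1 ✗
(0,2)O 2/3 ✓
(0,3)O 2/3 ✓
(0,4)X 0/1 ✗
(1,2)O 3/3 ✓
(1,3)O 2/2 ✓
(2,0)O 1/1 ✓
(2,1)O 2/3 ✓
(2,2)O 3/3 ✓
(2,4)X 0/0 ✓
(3,1)X 0/2 ✗
(3,2)O 3/4 ✓
(3,3)O 1/2 ✗
(4,2)O 1/2 ✗
(4,3)X 1/4 ✗
(4,4)O 0/2 ✗
(5,1)O 0/0 ✓
(5,3)X 2/2 ✓
(5,4)X 1/2 ✗
For instance (0,1) has only 0/1 same-type neighbors, below 3/5.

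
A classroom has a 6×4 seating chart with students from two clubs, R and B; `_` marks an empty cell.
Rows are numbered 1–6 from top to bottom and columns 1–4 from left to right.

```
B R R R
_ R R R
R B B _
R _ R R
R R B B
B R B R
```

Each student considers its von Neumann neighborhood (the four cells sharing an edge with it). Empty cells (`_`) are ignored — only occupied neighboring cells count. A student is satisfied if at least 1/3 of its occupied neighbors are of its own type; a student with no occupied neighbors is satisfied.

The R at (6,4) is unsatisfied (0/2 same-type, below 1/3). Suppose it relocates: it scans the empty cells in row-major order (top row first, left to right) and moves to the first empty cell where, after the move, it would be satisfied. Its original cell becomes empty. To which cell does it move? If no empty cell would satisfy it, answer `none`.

Vacating (6,4). Empty cells in order:
  (2,1): 2/3 same-type → satisfied — stop here.

(2,1)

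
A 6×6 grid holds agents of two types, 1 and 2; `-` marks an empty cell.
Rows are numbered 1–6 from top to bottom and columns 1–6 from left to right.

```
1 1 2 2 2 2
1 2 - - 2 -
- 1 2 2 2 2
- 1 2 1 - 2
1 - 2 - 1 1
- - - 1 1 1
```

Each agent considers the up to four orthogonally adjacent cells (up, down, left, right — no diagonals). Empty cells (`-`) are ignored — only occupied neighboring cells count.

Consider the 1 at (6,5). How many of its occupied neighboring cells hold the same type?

Occupied neighbors of (6,5): (5,5)=1, (6,4)=1, (6,6)=1.
Same type (1): 3 of 3.

3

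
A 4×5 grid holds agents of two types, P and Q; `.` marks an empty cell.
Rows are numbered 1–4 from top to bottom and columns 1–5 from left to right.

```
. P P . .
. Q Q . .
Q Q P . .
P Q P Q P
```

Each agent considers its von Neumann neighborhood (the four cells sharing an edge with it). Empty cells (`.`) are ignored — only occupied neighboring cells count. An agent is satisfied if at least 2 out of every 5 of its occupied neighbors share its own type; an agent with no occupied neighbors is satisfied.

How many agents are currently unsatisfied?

7

(1,2)P 1/2 ✓
(1,3)P 1/2 ✓
(2,2)Q 2/3 ✓
(2,3)Q 1/3 ✗
(3,1)Q 1/2 ✓
(3,2)Q 3/4 ✓
(3,3)P 1/3 ✗
(4,1)P 0/2 ✗
(4,2)Q 1/3 ✗
(4,3)P 1/3 ✗
(4,4)Q 0/2 ✗
(4,5)P 0/1 ✗
Unsatisfied: (2,3), (3,3), (4,1), (4,2), (4,3), (4,4), (4,5) — 7 in total.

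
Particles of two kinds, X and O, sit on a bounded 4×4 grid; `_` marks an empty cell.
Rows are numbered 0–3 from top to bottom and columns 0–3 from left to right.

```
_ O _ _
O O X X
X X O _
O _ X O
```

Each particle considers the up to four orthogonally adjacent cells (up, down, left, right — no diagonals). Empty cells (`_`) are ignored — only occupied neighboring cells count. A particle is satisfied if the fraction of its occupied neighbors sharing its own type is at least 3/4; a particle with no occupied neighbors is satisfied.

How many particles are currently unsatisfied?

9

Row 0: (0,1)O 1/1 ok
Row 1: (1,0)O 1/2 unhappy · (1,1)O 2/4 unhappy · (1,2)X 1/3 unhappy · (1,3)X 1/1 ok
Row 2: (2,0)X 1/3 unhappy · (2,1)X 1/3 unhappy · (2,2)O 0/3 unhappy
Row 3: (3,0)O 0/1 unhappy · (3,2)X 0/2 unhappy · (3,3)O 0/1 unhappy
Unsatisfied: (1,0), (1,1), (1,2), (2,0), (2,1), (2,2), (3,0), (3,2), (3,3) — 9 in total.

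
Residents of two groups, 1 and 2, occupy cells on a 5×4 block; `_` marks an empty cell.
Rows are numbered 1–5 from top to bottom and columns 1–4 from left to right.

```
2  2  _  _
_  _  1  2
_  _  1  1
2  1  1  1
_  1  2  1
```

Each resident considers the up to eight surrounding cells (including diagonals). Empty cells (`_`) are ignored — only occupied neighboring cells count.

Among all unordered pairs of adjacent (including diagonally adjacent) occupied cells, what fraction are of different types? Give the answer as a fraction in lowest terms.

Scan each occupied cell's neighbors to the right and below (and the two forward diagonals) so each pair is counted once.
From row 1: 1 unlike of 2 pairs (running 1/2).
From row 2: 3 unlike of 5 pairs (running 4/7).
From row 3: 0 unlike of 6 pairs (running 4/13).
From row 4: 5 unlike of 11 pairs (running 9/24).
From row 5: 2 unlike of 2 pairs (running 11/26).
Total adjacent occupied pairs: 26; unlike-type pairs: 11.
11/26 is already in lowest terms.

11/26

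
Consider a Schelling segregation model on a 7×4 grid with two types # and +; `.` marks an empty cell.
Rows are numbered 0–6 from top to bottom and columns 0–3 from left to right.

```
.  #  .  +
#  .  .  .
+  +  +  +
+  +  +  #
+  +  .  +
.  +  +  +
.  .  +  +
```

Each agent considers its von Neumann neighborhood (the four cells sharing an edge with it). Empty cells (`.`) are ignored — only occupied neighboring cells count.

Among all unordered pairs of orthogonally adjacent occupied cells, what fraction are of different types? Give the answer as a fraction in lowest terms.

2/11

Scan each occupied cell's neighbors to the right and below so each pair is counted once.
Row 1: #(1,0)–+(2,0)≠  → 1/1 unlike.
Row 2: +(2,0)–+(2,1)= +(2,0)–+(3,0)= +(2,1)–+(2,2)= +(2,1)–+(3,1)= +(2,2)–+(2,3)= +(2,2)–+(3,2)= +(2,3)–#(3,3)≠  → 1/7 unlike.
Row 3: +(3,0)–+(3,1)= +(3,0)–+(4,0)= +(3,1)–+(3,2)= +(3,1)–+(4,1)= +(3,2)–#(3,3)≠ #(3,3)–+(4,3)≠  → 2/6 unlike.
Row 4: +(4,0)–+(4,1)= +(4,1)–+(5,1)= +(4,3)–+(5,3)=  → 0/3 unlike.
Row 5: +(5,1)–+(5,2)= +(5,2)–+(5,3)= +(5,2)–+(6,2)= +(5,3)–+(6,3)=  → 0/4 unlike.
Row 6: +(6,2)–+(6,3)=  → 0/1 unlike.
Total adjacent occupied pairs: 22; unlike-type pairs: 4.
4/22 reduces to 2/11.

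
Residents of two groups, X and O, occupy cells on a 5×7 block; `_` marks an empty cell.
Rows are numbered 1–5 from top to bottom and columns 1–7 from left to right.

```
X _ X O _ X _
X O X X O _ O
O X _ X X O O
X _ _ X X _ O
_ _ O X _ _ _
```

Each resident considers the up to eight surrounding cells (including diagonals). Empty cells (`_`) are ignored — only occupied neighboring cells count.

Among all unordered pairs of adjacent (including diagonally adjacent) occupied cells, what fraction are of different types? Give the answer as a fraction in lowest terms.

10/23

Scan each occupied cell's neighbors to the right and below (and the two forward diagonals) so each pair is counted once.
From row 1: 7 unlike of 11 pairs (running 7/11).
From row 2: 7 unlike of 17 pairs (running 14/28).
From row 3: 4 unlike of 13 pairs (running 18/41).
From row 4: 1 unlike of 4 pairs (running 19/45).
From row 5: 1 unlike of 1 pairs (running 20/46).
Total adjacent occupied pairs: 46; unlike-type pairs: 20.
20/46 reduces to 10/23.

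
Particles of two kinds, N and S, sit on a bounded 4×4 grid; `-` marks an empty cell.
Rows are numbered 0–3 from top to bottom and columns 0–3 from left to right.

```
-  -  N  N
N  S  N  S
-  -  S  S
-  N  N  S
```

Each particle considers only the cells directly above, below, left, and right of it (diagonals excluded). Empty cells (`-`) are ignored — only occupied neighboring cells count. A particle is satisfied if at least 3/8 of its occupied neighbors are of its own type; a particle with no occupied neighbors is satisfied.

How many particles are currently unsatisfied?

6

(0,2)N 2/2 ok
(0,3)N 1/2 ok
(1,0)N 0/1 unhappy
(1,1)S 0/2 unhappy
(1,2)N 1/4 unhappy
(1,3)S 1/3 unhappy
(2,2)S 1/3 unhappy
(2,3)S 3/3 ok
(3,1)N 1/1 ok
(3,2)N 1/3 unhappy
(3,3)S 1/2 ok
Unsatisfied: (1,0), (1,1), (1,2), (1,3), (2,2), (3,2) — 6 in total.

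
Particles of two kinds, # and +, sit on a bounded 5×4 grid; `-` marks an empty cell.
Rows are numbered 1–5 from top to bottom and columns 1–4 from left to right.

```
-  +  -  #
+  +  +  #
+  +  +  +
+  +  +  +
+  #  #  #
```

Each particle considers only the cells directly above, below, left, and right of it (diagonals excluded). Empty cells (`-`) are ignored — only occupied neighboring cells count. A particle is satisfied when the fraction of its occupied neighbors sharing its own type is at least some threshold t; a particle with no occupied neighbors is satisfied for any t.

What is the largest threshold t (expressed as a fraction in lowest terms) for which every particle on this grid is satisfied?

1/3

(1,2)+ 1/1
(1,4)# 1/1
(2,1)+ 2/2
(2,2)+ 4/4
(2,3)+ 2/3
(2,4)# 1/3
(3,1)+ 3/3
(3,2)+ 4/4
(3,3)+ 4/4
(3,4)+ 2/3
(4,1)+ 3/3
(4,2)+ 3/4
(4,3)+ 3/4
(4,4)+ 2/3
(5,1)+ 1/2
(5,2)# 1/3
(5,3)# 2/3
(5,4)# 1/2
The smallest same-type fraction is 1/3 at (2,4), which reduces to 1/3. Any threshold above that leaves this particle unsatisfied.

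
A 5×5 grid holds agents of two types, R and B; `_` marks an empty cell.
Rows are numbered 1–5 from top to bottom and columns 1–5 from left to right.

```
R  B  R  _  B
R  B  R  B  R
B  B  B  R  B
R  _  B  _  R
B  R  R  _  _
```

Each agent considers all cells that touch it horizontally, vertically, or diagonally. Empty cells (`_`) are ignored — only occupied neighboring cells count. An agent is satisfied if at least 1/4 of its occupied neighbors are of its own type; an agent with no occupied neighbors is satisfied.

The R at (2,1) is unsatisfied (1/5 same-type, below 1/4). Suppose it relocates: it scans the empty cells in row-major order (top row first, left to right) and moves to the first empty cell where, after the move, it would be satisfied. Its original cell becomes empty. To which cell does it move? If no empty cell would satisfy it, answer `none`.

Vacating (2,1). Empty cells in order:
  (1,4): 3/5 same-type → satisfied — stop here.

(1,4)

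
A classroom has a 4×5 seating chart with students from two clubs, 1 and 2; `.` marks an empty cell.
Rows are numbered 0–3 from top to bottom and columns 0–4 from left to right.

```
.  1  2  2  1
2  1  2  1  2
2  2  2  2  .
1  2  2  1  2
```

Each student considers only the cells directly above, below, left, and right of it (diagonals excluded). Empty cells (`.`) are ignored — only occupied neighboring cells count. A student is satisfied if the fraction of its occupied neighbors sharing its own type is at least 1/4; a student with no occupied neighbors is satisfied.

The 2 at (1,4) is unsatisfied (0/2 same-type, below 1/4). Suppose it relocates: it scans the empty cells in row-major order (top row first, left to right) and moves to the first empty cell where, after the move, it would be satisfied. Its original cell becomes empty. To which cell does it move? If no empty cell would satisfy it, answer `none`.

(0,0)

Vacating (1,4). Empty cells in order:
  (0,0): 1/2 same-type → satisfied — stop here.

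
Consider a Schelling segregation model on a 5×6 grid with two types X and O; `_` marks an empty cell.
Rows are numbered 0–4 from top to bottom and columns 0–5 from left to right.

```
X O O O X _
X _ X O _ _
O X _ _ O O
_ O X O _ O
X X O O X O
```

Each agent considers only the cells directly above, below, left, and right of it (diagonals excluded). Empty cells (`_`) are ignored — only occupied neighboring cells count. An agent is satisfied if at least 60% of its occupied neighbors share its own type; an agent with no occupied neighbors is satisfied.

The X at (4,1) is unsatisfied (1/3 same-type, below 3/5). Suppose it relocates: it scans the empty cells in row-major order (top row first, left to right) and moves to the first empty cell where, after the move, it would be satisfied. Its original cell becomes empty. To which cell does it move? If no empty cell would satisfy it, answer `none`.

Vacating (4,1). Empty cells in order:
  (0,5): 1/1 same-type → satisfied — stop here.

(0,5)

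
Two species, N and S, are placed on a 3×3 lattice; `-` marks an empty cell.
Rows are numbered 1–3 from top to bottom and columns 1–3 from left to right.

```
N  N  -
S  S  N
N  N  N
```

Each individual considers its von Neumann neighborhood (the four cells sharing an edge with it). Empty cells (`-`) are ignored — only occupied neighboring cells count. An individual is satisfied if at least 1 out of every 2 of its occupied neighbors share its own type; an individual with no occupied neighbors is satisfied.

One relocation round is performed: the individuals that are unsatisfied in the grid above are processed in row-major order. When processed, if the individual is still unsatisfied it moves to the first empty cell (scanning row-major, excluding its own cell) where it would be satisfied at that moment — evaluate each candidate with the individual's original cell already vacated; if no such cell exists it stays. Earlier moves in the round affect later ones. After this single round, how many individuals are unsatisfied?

2

Initially unsatisfied (in order): (2,1), (2,2).
  (2,1): no empty cell satisfies it; stays.
  (2,2): no empty cell satisfies it; stays.
Resulting grid:
N N -
S S N
N N N
Unsatisfied now: (2,1), (2,2).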